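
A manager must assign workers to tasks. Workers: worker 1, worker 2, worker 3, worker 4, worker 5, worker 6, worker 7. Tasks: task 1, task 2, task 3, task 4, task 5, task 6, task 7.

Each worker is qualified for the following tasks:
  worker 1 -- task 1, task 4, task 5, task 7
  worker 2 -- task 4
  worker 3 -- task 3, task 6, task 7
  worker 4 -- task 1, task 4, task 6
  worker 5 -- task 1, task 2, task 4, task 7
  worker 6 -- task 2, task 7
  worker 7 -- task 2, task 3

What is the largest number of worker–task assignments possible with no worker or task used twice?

For example, pair worker 1–task 5, worker 2–task 4, worker 3–task 3, worker 4–task 6, worker 5–task 1, worker 6–task 7, worker 7–task 2.
This saturates every worker, so 7 is the maximum.

7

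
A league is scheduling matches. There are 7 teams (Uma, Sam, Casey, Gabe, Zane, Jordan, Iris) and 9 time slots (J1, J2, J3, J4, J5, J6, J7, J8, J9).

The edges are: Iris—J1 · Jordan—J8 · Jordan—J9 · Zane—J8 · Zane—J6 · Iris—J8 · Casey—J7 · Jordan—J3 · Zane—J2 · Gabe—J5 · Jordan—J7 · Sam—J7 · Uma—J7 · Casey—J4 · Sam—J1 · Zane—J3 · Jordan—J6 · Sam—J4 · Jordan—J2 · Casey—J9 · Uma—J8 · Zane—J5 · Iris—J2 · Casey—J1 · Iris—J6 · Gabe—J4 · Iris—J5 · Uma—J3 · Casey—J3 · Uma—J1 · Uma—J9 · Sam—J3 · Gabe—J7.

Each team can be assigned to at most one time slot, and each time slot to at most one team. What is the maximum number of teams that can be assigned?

One maximum matching: Uma-J7, Sam-J3, Casey-J1, Gabe-J5, Zane-J2, Jordan-J9, Iris-J6.
This saturates every team, so 7 is the maximum.

7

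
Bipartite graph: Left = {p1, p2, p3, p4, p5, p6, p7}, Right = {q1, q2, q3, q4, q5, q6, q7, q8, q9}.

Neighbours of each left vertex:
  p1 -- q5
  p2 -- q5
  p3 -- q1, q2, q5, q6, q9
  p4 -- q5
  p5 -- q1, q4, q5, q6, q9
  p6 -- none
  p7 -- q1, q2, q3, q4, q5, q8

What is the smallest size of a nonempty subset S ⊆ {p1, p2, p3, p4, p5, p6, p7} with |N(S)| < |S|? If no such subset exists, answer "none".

1

Take S = {p6}. Its neighbourhood is {}, so |N(S)| = 0 < |S| = 1.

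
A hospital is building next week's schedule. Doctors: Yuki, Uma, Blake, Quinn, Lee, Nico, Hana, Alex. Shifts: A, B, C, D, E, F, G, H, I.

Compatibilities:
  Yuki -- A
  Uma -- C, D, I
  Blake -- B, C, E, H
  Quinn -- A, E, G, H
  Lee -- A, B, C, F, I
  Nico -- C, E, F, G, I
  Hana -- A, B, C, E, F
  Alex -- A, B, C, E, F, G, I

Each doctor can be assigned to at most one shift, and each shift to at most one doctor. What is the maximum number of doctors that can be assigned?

8

A valid assignment of size 8: Yuki-A, Uma-D, Blake-C, Quinn-E, Lee-F, Nico-I, Hana-B, Alex-G.
This saturates every doctor, so 8 is the maximum.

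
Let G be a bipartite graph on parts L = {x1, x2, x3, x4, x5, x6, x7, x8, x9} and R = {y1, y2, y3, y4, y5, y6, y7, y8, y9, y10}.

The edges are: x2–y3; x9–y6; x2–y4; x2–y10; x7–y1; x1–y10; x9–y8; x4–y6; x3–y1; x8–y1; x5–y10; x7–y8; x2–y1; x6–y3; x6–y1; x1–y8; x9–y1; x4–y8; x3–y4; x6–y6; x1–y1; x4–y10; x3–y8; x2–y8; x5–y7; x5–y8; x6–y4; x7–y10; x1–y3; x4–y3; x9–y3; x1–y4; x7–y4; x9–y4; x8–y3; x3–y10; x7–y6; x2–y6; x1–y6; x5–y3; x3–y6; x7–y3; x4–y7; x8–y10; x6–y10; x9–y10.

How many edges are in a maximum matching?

For example, pair x1→y10, x2→y4, x3→y1, x4→y8, x5→y7, x6→y3, x7→y6.
The set {x1, x2, x3, x4, x5, x6, x7, x8, x9} has only 7 neighbours ({y1, y10, y3, y4, y6, y7, y8}), so by Hall's theorem at most 7 of the 9 left vertices can be matched.

7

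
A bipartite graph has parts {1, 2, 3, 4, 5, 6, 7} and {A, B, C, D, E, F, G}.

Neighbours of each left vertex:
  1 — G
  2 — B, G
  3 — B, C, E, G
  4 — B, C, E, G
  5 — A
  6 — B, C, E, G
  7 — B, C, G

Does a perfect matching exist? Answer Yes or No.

The set {1, 2, 3, 4, 6, 7} has only 4 neighbours ({B, C, E, G}), so by Hall's theorem at most 5 of the 7 left vertices can be matched.
Hence no matching covers every left vertex.

No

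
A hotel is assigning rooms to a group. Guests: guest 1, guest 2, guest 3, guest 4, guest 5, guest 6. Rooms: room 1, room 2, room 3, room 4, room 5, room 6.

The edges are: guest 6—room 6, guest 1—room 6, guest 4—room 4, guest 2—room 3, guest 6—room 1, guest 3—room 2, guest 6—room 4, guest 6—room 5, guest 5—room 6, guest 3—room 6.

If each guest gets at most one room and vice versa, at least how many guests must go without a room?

1

A valid assignment of size 5: guest 1-room 6, guest 2-room 3, guest 3-room 2, guest 4-room 4, guest 6-room 1.
The set {guest 1, guest 5} has only 1 neighbour ({room 6}), so by Hall's theorem at most 5 of the 6 guests can be matched.
That matches 5 of the 6, leaving 1 unmatched; no matching can do better.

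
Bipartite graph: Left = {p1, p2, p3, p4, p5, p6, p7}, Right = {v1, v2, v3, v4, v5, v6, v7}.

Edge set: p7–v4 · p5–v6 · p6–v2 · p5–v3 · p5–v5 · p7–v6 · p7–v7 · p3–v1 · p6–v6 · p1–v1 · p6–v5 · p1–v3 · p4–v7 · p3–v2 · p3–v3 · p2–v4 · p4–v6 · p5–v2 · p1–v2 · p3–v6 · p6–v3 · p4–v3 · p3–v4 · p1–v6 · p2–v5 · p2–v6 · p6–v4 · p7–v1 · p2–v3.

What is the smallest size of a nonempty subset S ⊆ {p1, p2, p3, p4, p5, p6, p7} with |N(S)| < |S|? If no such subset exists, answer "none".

A matching saturating every left vertex exists, for instance p1→v1, p2→v5, p3→v3, p4→v7, p5→v2, p6→v4, p7→v6.
By Hall's marriage theorem, this means |N(S)| ≥ |S| for every subset S, so no violating subset exists.

none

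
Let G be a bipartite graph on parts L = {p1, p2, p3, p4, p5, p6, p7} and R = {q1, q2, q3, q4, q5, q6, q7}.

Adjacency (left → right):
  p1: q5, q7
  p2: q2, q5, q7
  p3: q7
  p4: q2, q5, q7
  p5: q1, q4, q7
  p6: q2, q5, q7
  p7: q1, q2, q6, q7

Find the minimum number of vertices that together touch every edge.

The 5 edges p1–q5, p2–q2, p3–q7, p5–q4, p7–q6 form a matching, so any vertex cover needs at least 5 vertices (one per matched edge).
Conversely {p5, p7, q2, q5, q7} meets every edge and has exactly 5 vertices, so 5 is optimal.

5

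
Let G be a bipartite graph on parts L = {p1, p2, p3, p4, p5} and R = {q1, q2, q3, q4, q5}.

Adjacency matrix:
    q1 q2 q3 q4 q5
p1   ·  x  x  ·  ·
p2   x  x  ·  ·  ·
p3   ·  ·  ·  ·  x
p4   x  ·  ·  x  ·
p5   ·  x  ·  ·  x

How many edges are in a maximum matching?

5

For example, pair p1→q3, p2→q1, p3→q5, p4→q4, p5→q2.
All 5 left vertices are matched, so no larger matching exists.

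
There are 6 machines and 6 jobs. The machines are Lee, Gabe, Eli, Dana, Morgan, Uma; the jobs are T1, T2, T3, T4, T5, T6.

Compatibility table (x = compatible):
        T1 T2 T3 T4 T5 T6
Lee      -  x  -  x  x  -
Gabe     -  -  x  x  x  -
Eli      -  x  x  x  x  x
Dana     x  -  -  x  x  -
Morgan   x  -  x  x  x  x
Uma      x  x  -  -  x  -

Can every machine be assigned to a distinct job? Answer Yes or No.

One maximum matching: Lee→T5, Gabe→T4, Eli→T6, Dana→T1, Morgan→T3, Uma→T2.
Every machine is matched, so this is a perfect matching.

Yes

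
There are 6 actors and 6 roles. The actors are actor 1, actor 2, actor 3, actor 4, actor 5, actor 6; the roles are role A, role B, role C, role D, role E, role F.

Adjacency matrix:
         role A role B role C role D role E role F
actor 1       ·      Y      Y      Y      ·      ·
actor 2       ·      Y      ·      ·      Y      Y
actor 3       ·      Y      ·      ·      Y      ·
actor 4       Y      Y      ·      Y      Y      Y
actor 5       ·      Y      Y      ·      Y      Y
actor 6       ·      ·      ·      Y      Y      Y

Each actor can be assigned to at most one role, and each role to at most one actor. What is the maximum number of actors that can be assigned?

For example, pair actor 1-role B, actor 2-role F, actor 3-role E, actor 4-role A, actor 5-role C, actor 6-role D.
All 6 actors are matched, so no larger matching exists.

6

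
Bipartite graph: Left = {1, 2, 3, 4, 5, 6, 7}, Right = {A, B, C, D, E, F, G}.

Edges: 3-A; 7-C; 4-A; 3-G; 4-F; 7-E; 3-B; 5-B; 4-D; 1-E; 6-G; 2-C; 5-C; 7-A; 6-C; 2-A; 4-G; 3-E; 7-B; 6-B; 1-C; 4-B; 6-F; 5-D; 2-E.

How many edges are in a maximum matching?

7

A valid assignment of size 7: 1–C, 2–A, 3–E, 4–G, 5–D, 6–F, 7–B.
All 7 left vertices are matched, so no larger matching exists.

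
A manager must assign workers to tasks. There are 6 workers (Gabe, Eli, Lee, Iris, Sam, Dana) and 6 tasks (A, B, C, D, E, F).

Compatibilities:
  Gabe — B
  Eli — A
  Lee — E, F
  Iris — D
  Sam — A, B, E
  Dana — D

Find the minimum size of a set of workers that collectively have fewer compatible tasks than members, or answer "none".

2

Take S = {Iris, Dana}. Its neighbourhood is {D}, so |N(S)| = 1 < |S| = 2.
No single vertex violates Hall's condition since each has at least one neighbour, so 2 is the minimum.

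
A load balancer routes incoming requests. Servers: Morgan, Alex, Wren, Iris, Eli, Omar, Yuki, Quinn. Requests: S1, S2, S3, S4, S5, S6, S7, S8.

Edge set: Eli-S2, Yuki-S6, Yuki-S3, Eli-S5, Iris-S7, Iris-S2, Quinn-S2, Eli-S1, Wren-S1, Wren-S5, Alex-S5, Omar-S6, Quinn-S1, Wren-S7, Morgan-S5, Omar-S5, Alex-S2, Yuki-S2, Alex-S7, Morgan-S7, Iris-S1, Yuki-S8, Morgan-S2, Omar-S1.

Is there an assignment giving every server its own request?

No

The set {Morgan, Alex, Wren, Iris, Eli, Quinn} has only 4 neighbours ({S1, S2, S5, S7}), so by Hall's theorem at most 6 of the 8 servers can be matched.
Hence no matching covers every server.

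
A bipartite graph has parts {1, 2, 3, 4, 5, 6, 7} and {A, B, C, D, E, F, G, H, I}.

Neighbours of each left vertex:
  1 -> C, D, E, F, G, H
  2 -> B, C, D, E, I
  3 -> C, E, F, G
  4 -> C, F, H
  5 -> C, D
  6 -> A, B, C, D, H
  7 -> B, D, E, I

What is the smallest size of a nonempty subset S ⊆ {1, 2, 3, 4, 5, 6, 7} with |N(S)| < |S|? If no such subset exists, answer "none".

none

A matching saturating every left vertex exists, for instance 1→G, 2→E, 3→C, 4→F, 5→D, 6→A, 7→B.
By Hall's marriage theorem, this means |N(S)| ≥ |S| for every subset S, so no violating subset exists.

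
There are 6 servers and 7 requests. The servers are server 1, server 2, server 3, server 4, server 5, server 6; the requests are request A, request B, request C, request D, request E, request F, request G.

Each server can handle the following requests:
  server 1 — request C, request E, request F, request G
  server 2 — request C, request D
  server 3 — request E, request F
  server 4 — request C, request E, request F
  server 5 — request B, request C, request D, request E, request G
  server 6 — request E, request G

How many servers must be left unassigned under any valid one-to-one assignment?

0

One maximum matching: server 1–request F, server 2–request D, server 3–request E, server 4–request C, server 5–request B, server 6–request G.
All 6 servers are matched, so no larger matching exists.
That matches 6 of the 6, leaving 0 unmatched; no matching can do better.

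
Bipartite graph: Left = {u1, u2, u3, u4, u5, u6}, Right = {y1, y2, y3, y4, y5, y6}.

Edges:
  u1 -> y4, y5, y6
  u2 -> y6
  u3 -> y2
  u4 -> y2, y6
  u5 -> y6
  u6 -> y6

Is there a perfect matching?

The set {u2, u3, u4, u5, u6} has only 2 neighbours ({y2, y6}), so by Hall's theorem at most 3 of the 6 left vertices can be matched.
Hence no matching covers every left vertex.

No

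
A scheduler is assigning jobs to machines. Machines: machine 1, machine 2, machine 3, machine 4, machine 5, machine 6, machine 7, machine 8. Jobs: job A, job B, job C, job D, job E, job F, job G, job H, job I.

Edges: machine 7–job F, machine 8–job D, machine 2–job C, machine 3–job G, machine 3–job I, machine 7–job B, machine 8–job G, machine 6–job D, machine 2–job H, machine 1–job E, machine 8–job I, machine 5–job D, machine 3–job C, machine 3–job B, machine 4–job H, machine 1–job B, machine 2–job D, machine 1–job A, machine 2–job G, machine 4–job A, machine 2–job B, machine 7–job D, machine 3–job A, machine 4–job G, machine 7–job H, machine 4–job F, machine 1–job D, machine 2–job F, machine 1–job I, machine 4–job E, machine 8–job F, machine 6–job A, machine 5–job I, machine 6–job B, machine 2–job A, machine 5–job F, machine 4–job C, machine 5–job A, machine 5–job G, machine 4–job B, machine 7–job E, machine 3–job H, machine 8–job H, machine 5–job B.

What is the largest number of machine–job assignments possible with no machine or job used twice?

One maximum matching: machine 1→job I, machine 2→job C, machine 3→job H, machine 4→job G, machine 5→job B, machine 6→job A, machine 7→job D, machine 8→job F.
All 8 machines are matched, so no larger matching exists.

8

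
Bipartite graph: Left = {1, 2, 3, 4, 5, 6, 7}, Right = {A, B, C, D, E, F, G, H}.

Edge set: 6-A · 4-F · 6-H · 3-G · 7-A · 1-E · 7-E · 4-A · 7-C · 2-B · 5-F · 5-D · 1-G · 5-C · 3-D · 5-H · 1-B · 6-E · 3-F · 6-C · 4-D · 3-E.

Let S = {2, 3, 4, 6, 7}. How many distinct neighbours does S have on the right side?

The union of neighbours of {2, 3, 4, 6, 7} is {A, B, C, D, E, F, G, H}, which has 8 elements.
Since |N(S)| = 8 ≥ |S| = 5, Hall's condition holds for this subset.

8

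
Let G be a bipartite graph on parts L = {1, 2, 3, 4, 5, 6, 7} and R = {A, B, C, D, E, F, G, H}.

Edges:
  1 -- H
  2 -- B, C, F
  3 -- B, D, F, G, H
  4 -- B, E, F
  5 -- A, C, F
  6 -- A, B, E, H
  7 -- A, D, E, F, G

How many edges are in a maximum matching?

7

For example, pair 1-H, 2-C, 3-B, 4-F, 5-A, 6-E, 7-G.
All 7 left vertices are matched, so no larger matching exists.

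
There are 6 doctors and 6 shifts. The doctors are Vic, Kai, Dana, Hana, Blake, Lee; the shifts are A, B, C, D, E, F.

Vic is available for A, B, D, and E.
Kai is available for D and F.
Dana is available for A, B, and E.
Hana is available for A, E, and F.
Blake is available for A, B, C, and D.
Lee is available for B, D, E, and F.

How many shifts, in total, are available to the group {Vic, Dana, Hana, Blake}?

The union of neighbours of {Vic, Dana, Hana, Blake} is {A, B, C, D, E, F}, which has 6 elements.
Since |N(S)| = 6 ≥ |S| = 4, Hall's condition holds for this subset.

6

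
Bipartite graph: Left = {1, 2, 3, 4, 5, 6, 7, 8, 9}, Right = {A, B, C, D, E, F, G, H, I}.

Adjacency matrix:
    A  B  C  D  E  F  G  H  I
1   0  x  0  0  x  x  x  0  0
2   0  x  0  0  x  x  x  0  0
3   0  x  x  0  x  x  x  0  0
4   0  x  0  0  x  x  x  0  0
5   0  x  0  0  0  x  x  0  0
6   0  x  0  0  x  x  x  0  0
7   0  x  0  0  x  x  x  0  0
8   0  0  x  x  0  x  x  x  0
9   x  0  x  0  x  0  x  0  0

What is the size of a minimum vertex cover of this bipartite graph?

7

The 7 edges 1–F, 2–G, 3–C, 4–E, 5–B, 8–H, 9–A form a matching, so any vertex cover needs at least 7 vertices (one per matched edge).
Conversely {3, 8, 9, B, E, F, G} meets every edge and has exactly 7 vertices, so 7 is optimal.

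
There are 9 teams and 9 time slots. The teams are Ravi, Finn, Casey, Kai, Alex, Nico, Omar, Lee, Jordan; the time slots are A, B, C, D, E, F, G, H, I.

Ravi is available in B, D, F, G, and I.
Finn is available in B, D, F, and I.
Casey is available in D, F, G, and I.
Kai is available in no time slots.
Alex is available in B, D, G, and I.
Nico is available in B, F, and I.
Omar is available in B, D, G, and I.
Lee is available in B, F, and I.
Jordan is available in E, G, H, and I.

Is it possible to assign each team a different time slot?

The set {Ravi, Finn, Casey, Kai, Alex, Nico, Omar, Lee} has only 5 neighbours ({B, D, F, G, I}), so by Hall's theorem at most 6 of the 9 teams can be matched.
Hence no matching covers every team.

No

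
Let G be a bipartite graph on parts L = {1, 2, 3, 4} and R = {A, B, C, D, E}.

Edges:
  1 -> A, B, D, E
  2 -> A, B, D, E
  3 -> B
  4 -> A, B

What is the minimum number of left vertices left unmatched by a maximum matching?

One maximum matching: 1–D, 2–E, 3–B, 4–A.
All 4 left vertices are matched, so no larger matching exists.
That matches 4 of the 4, leaving 0 unmatched; no matching can do better.

0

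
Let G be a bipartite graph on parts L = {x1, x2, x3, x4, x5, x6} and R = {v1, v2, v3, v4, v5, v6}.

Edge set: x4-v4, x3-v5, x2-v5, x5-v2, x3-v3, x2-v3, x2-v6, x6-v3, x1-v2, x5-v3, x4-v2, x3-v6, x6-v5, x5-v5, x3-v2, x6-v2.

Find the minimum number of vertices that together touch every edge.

5

{x4, v2, v3, v5, v6} is a vertex cover of size 5: every edge has an endpoint in this set.
No smaller cover exists because x1–v2, x2–v6, x3–v5, x4–v4, x5–v3 is a matching of size 5, and a cover must include an endpoint of each of these disjoint edges (König's theorem).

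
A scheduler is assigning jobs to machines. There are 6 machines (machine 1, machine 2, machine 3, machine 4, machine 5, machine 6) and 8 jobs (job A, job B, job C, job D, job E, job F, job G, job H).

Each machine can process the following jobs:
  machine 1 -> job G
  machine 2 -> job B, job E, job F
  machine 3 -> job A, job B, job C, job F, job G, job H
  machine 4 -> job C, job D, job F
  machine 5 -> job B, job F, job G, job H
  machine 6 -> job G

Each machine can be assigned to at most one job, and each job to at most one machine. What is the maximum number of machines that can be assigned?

5

A valid assignment of size 5: machine 1–job G, machine 2–job E, machine 3–job H, machine 4–job D, machine 5–job F.
The set {machine 1, machine 6} has only 1 neighbour ({job G}), so by Hall's theorem at most 5 of the 6 machines can be matched.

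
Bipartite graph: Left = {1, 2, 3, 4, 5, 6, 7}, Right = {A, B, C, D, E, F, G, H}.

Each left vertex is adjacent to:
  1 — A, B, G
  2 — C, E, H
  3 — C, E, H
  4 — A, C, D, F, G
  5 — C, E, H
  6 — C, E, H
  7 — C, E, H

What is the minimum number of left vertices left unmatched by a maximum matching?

2

For example, pair 1–B, 2–H, 3–C, 4–G, 5–E.
The set {2, 3, 5, 6, 7} has only 3 neighbours ({C, E, H}), so by Hall's theorem at most 5 of the 7 left vertices can be matched.
That matches 5 of the 7, leaving 2 unmatched; no matching can do better.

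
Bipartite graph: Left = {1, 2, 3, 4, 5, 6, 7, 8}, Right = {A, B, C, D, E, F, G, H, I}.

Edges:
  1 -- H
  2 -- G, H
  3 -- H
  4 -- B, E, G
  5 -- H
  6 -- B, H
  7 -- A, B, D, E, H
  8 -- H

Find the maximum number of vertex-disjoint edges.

A valid assignment of size 5: 1-H, 2-G, 4-E, 6-B, 7-A.
The set {1, 3, 5, 8} has only 1 neighbour ({H}), so by Hall's theorem at most 5 of the 8 left vertices can be matched.

5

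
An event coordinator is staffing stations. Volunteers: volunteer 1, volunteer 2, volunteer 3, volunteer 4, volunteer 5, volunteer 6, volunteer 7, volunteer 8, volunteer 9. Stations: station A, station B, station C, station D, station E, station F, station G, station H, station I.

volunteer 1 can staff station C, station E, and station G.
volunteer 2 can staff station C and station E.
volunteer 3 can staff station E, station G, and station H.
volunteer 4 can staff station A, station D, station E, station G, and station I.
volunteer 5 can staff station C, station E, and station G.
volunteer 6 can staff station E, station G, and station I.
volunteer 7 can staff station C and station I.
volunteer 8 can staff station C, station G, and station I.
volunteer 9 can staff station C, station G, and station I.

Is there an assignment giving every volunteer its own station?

The set {volunteer 1, volunteer 2, volunteer 5, volunteer 6, volunteer 7, volunteer 8, volunteer 9} has only 4 neighbours ({station C, station E, station G, station I}), so by Hall's theorem at most 6 of the 9 volunteers can be matched.
Hence no matching covers every volunteer.

No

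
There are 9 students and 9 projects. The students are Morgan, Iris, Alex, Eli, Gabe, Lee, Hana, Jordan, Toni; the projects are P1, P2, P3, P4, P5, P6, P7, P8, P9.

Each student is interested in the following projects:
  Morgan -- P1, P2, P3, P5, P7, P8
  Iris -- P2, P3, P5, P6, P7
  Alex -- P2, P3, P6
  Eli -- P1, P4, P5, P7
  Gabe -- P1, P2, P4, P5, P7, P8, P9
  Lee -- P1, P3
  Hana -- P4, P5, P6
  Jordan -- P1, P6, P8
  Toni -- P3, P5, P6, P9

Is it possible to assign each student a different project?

For example, pair Morgan–P2, Iris–P7, Alex–P6, Eli–P4, Gabe–P1, Lee–P3, Hana–P5, Jordan–P8, Toni–P9.
All 9 students are covered.

Yes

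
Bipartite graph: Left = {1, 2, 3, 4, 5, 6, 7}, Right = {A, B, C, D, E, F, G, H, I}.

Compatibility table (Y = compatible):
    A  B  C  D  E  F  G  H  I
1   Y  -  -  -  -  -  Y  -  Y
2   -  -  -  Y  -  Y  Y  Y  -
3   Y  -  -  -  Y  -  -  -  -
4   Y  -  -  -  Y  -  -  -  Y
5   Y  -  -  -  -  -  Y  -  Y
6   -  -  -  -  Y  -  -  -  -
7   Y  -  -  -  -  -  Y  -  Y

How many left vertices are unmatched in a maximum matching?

For example, pair 1→G, 2→F, 3→E, 4→I, 5→A.
The set {1, 3, 4, 5, 6, 7} has only 4 neighbours ({A, E, G, I}), so by Hall's theorem at most 5 of the 7 left vertices can be matched.
That matches 5 of the 7, leaving 2 unmatched; no matching can do better.

2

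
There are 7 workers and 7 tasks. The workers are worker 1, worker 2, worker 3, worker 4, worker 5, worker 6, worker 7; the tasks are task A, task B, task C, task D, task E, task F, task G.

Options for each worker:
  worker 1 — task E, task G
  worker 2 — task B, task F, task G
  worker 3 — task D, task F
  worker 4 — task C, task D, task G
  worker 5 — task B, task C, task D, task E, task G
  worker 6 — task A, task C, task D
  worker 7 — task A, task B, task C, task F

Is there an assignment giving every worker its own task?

Yes

One maximum matching: worker 1–task E, worker 2–task B, worker 3–task D, worker 4–task G, worker 5–task C, worker 6–task A, worker 7–task F.
All 7 workers are covered.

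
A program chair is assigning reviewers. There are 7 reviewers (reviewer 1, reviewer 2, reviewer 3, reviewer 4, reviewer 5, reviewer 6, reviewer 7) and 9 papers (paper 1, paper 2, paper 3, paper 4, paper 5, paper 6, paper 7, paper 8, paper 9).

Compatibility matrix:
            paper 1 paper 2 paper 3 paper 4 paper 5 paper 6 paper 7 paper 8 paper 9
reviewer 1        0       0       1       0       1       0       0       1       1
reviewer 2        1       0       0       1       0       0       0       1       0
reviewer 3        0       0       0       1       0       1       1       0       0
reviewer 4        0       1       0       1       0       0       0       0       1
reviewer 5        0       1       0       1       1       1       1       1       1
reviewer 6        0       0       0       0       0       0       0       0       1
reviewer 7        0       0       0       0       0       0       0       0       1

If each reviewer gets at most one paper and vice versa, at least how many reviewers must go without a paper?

1

A valid assignment of size 6: reviewer 1→paper 8, reviewer 2→paper 1, reviewer 3→paper 7, reviewer 4→paper 4, reviewer 5→paper 2, reviewer 6→paper 9.
The set {reviewer 6, reviewer 7} has only 1 neighbour ({paper 9}), so by Hall's theorem at most 6 of the 7 reviewers can be matched.
That matches 6 of the 7, leaving 1 unmatched; no matching can do better.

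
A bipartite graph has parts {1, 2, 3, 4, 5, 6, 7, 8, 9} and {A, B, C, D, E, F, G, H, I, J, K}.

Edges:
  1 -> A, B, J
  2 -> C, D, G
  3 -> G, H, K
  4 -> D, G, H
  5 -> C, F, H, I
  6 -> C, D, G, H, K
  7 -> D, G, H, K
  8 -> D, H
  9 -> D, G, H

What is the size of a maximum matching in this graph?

A valid assignment of size 7: 1–B, 2–C, 3–H, 4–D, 5–F, 6–K, 7–G.
The set {2, 3, 4, 6, 7, 8, 9} has only 5 neighbours ({C, D, G, H, K}), so by Hall's theorem at most 7 of the 9 left vertices can be matched.

7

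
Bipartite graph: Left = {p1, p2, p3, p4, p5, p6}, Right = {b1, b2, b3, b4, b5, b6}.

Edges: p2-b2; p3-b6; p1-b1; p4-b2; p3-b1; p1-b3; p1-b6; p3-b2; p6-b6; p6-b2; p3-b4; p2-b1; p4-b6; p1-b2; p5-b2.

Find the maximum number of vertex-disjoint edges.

One maximum matching: p1→b3, p2→b1, p3→b4, p4→b6, p5→b2.
The set {p4, p5, p6} has only 2 neighbours ({b2, b6}), so by Hall's theorem at most 5 of the 6 left vertices can be matched.

5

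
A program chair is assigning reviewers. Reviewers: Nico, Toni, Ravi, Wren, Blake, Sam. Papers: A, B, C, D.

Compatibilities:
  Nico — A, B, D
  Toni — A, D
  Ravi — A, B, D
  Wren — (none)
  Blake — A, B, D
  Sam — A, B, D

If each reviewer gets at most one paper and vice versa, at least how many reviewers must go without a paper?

One maximum matching: Nico–D, Toni–A, Ravi–B.
The set {Nico, Toni, Ravi, Wren, Blake, Sam} has only 3 neighbours ({A, B, D}), so by Hall's theorem at most 3 of the 6 reviewers can be matched.
That matches 3 of the 6, leaving 3 unmatched; no matching can do better.

3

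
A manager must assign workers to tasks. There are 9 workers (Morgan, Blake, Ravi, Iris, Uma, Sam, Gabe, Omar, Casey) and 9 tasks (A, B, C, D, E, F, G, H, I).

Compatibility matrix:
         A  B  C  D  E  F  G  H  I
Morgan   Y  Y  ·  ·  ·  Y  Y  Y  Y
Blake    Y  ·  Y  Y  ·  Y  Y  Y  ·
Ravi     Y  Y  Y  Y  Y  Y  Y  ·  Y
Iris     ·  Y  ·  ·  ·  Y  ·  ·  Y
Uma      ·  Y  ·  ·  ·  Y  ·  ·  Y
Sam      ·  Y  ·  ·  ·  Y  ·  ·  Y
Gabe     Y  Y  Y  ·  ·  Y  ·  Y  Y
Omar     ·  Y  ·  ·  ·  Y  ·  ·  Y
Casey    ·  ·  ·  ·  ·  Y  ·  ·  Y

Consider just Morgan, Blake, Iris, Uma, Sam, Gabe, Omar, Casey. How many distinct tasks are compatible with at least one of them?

8

The union of neighbours of {Morgan, Blake, Iris, Uma, Sam, Gabe, Omar, Casey} is {A, B, C, D, F, G, H, I}, which has 8 elements.
Since |N(S)| = 8 ≥ |S| = 8, Hall's condition holds for this subset.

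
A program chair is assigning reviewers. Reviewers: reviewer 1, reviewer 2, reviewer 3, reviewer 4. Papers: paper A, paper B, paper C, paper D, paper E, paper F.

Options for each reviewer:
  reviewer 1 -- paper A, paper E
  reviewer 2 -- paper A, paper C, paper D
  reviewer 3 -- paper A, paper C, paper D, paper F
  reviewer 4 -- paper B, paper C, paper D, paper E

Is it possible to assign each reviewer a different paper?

Yes

One maximum matching: reviewer 1-paper E, reviewer 2-paper A, reviewer 3-paper C, reviewer 4-paper D.
Every reviewer is matched, so this matching saturates all of them.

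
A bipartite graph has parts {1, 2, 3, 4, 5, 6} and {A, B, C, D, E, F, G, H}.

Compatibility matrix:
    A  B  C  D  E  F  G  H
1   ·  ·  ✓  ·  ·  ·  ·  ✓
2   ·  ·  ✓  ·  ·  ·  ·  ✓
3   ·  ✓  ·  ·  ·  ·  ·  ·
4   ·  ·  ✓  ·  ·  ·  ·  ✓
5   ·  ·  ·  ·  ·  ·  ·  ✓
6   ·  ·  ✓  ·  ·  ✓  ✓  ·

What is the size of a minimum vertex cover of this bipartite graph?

A maximum matching has 4 edges (e.g. 1–H, 2–C, 3–B, 6–F).
By König's theorem the minimum vertex cover has the same size. One such cover is {3, 6, C, H}.

4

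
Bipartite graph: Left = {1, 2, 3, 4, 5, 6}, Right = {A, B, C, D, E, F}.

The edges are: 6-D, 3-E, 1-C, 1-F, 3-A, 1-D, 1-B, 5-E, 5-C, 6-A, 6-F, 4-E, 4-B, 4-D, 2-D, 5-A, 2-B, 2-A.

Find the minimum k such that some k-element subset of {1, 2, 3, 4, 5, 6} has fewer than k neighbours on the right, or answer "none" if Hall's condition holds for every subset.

A matching saturating every left vertex exists, for instance 1→B, 2→D, 3→A, 4→E, 5→C, 6→F.
By Hall's marriage theorem, this means |N(S)| ≥ |S| for every subset S, so no violating subset exists.

none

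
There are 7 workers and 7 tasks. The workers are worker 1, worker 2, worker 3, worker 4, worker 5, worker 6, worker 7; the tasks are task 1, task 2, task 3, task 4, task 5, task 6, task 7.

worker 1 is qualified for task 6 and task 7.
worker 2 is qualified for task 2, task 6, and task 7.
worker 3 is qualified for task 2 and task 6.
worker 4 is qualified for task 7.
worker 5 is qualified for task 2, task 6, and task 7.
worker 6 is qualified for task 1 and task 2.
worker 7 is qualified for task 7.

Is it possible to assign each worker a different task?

No

The set {worker 1, worker 2, worker 3, worker 4, worker 5, worker 7} has only 3 neighbours ({task 2, task 6, task 7}), so by Hall's theorem at most 4 of the 7 workers can be matched.
Hence no matching covers every worker.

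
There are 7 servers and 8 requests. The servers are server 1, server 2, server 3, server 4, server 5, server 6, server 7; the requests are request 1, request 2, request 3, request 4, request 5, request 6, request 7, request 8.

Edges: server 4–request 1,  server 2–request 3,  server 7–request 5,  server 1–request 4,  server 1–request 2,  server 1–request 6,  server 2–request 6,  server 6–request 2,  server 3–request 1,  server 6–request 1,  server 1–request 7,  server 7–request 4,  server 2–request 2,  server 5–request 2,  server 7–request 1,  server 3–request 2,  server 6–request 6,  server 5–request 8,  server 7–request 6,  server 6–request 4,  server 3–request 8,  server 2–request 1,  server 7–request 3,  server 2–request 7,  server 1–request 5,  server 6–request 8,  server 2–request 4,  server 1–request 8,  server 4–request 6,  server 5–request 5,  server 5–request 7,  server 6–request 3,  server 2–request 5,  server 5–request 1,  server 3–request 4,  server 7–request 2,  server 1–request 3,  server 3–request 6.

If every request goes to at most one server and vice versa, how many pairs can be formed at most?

7

One maximum matching: server 1–request 7, server 2–request 2, server 3–request 8, server 4–request 1, server 5–request 5, server 6–request 4, server 7–request 6.
This saturates every server, so 7 is the maximum.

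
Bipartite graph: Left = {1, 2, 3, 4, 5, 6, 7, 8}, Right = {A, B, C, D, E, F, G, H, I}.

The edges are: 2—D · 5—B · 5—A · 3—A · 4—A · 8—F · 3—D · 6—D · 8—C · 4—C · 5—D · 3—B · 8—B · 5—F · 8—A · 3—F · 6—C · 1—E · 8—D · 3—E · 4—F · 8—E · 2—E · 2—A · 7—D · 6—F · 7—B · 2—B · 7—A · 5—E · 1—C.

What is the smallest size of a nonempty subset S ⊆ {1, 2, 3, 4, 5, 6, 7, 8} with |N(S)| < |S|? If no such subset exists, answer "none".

Take S = {1, 2, 3, 4, 5, 6, 7}. Its neighbourhood is {A, B, C, D, E, F}, so |N(S)| = 6 < |S| = 7.
Every subset of size less than 7 has at least as many neighbours as members, so 7 is the minimum.

7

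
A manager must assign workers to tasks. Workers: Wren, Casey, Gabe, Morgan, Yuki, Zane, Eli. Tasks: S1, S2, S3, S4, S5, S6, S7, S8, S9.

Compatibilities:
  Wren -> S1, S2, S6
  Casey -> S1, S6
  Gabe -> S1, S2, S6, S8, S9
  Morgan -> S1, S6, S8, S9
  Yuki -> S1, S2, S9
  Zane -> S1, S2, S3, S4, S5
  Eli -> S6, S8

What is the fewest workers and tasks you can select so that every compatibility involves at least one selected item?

The 6 edges Wren–S6, Casey–S1, Gabe–S9, Morgan–S8, Yuki–S2, Zane–S3 form a matching, so any vertex cover needs at least 6 vertices (one per matched edge).
Conversely {Zane, S1, S2, S6, S8, S9} meets every edge and has exactly 6 vertices, so 6 is optimal.

6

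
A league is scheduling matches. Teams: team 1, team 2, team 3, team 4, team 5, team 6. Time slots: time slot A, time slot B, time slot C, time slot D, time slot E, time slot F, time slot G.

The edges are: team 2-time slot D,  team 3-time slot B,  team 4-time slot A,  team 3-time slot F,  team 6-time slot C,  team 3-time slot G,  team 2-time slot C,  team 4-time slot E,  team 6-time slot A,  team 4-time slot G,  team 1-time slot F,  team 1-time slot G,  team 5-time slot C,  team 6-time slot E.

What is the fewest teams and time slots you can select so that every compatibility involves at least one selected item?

The 6 edges team 1–time slot F, team 2–time slot D, team 3–time slot B, team 4–time slot G, team 5–time slot C, team 6–time slot A form a matching, so any vertex cover needs at least 6 vertices (one per matched edge).
Conversely {team 1, team 2, team 3, team 4, team 5, team 6} meets every edge and has exactly 6 vertices, so 6 is optimal.

6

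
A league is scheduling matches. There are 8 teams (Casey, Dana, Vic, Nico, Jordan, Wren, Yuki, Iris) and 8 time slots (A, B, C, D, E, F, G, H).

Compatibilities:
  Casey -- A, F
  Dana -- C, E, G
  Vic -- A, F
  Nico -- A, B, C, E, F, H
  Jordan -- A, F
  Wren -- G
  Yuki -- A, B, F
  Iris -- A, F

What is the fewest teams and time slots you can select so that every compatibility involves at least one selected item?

The 6 edges Casey–A, Dana–C, Vic–F, Nico–E, Wren–G, Yuki–B form a matching, so any vertex cover needs at least 6 vertices (one per matched edge).
Conversely {Dana, Nico, Wren, Yuki, A, F} meets every edge and has exactly 6 vertices, so 6 is optimal.

6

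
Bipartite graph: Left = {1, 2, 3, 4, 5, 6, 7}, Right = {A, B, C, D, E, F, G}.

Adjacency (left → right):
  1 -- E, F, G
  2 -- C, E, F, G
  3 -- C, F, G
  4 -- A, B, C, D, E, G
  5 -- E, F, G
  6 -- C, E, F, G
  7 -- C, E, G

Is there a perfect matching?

The set {1, 2, 3, 5, 6, 7} has only 4 neighbours ({C, E, F, G}), so by Hall's theorem at most 5 of the 7 left vertices can be matched.
Hence no matching covers every left vertex.

No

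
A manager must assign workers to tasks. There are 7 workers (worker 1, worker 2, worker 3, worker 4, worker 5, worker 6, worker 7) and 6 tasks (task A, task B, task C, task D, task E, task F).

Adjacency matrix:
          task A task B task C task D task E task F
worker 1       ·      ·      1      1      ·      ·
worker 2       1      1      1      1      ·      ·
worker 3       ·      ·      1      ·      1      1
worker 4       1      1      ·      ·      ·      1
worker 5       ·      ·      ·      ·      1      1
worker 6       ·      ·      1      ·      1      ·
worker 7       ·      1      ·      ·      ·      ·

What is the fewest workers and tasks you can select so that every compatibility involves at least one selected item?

6

{task A, task B, task C, task D, task E, task F} is a vertex cover of size 6: every edge has an endpoint in this set.
No smaller cover exists because worker 1–task D, worker 2–task A, worker 3–task C, worker 4–task B, worker 5–task F, worker 6–task E is a matching of size 6, and a cover must include an endpoint of each of these disjoint edges (König's theorem).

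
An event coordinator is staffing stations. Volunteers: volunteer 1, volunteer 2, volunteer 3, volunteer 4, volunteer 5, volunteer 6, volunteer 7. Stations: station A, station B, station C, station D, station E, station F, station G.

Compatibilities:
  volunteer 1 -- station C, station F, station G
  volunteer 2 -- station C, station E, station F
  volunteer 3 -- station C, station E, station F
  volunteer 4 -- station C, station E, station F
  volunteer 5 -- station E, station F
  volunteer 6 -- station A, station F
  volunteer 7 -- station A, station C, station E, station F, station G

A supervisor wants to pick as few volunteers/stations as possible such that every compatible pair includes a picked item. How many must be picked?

The 5 edges volunteer 1–station G, volunteer 2–station E, volunteer 3–station C, volunteer 4–station F, volunteer 6–station A form a matching, so any vertex cover needs at least 5 vertices (one per matched edge).
Conversely {station A, station C, station E, station F, station G} meets every edge and has exactly 5 vertices, so 5 is optimal.

5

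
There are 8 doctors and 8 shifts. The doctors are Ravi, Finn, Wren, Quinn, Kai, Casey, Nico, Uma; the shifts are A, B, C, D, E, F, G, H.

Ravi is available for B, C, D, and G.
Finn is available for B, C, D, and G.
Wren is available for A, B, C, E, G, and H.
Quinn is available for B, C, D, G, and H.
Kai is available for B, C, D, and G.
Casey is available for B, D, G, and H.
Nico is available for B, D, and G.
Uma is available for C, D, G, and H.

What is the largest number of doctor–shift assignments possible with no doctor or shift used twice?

One maximum matching: Ravi–C, Finn–D, Wren–A, Quinn–H, Kai–G, Casey–B.
The set {Ravi, Finn, Quinn, Kai, Casey, Nico, Uma} has only 5 neighbours ({B, C, D, G, H}), so by Hall's theorem at most 6 of the 8 doctors can be matched.

6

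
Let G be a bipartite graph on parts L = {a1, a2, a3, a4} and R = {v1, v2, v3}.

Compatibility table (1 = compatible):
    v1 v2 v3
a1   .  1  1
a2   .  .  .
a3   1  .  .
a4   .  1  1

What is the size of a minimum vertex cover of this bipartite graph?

3

A maximum matching has 3 edges (e.g. a1–v3, a3–v1, a4–v2).
By König's theorem the minimum vertex cover has the same size. One such cover is {a1, a3, a4}.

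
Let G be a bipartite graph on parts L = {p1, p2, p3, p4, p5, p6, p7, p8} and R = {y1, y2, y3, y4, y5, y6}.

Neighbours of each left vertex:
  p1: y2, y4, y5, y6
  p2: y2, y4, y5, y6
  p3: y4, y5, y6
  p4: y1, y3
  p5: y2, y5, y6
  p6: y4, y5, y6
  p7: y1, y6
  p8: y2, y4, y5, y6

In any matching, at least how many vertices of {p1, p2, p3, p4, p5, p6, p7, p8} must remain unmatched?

For example, pair p1→y6, p2→y5, p3→y4, p4→y3, p5→y2, p7→y1.
The set {p1, p2, p3, p5, p6, p8} has only 4 neighbours ({y2, y4, y5, y6}), so by Hall's theorem at most 6 of the 8 left vertices can be matched.
That matches 6 of the 8, leaving 2 unmatched; no matching can do better.

2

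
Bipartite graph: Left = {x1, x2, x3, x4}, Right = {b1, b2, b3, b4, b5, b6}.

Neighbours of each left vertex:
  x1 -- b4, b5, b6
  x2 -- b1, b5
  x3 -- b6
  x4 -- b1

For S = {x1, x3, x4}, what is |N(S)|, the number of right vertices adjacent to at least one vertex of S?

The union of neighbours of {x1, x3, x4} is {b1, b4, b5, b6}, which has 4 elements.
Since |N(S)| = 4 ≥ |S| = 3, Hall's condition holds for this subset.

4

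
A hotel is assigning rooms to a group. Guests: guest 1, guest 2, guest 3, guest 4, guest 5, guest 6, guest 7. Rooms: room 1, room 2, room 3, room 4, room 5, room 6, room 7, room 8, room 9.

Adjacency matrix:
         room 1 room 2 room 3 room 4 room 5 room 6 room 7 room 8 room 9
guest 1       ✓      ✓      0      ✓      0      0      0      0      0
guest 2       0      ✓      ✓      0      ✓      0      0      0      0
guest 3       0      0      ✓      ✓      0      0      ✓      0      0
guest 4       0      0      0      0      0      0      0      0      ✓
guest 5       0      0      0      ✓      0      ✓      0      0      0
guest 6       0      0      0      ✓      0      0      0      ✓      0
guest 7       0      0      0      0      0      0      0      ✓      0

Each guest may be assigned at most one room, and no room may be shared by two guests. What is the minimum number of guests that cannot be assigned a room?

One maximum matching: guest 1-room 1, guest 2-room 3, guest 3-room 7, guest 4-room 9, guest 5-room 6, guest 6-room 4, guest 7-room 8.
This saturates every guest, so 7 is the maximum.
That matches 7 of the 7, leaving 0 unmatched; no matching can do better.

0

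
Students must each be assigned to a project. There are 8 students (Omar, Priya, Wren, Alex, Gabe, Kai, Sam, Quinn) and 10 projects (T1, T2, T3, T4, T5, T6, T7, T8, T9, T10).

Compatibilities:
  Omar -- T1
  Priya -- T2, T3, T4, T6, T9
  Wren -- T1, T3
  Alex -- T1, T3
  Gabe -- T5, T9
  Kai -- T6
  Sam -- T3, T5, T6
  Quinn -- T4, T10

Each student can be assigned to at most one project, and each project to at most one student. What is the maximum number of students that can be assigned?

7

For example, pair Omar–T1, Priya–T4, Wren–T3, Gabe–T9, Kai–T6, Sam–T5, Quinn–T10.
The set {Omar, Wren, Alex} has only 2 neighbours ({T1, T3}), so by Hall's theorem at most 7 of the 8 students can be matched.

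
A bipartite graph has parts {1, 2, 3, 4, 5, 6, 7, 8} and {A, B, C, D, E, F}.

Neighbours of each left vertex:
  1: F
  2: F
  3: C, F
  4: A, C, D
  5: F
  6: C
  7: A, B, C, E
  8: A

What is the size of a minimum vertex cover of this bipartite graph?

A maximum matching has 5 edges (e.g. 1–F, 3–C, 4–D, 7–B, 8–A).
By König's theorem the minimum vertex cover has the same size. One such cover is {4, 7, 8, C, F}.

5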